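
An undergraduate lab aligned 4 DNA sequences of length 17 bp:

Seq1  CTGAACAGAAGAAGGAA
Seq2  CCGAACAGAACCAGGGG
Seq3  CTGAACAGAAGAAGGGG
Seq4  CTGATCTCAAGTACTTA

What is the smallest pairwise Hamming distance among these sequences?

2

Pairwise Hamming distances:
  Seq1 vs Seq2: 5
  Seq1 vs Seq3: 2
  Seq1 vs Seq4: 7
  Seq2 vs Seq3: 3
  Seq2 vs Seq4: 10
  Seq3 vs Seq4: 8
The smallest is 2, between Seq1 and Seq3.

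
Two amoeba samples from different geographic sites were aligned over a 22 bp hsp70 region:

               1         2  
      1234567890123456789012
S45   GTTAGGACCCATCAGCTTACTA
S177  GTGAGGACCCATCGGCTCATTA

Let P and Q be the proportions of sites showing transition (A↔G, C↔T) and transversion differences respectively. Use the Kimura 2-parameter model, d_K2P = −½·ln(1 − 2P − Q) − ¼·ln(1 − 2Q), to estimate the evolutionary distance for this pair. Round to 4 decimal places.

The sequences differ at positions 3 (T/G, transversion), 14 (A/G, transition), 18 (T/C, transition), 20 (C/T, transition).
Of the 4 differences, 3 transitions and 1 transversion over 22 sites: P = 3/22 = 0.136364, Q = 1/22 = 0.045455.
d = −0.5·ln(0.681817) − 0.25·ln(0.909090) = −0.5·(-0.382994) − 0.25·(-0.095311) = 0.2153.

0.2153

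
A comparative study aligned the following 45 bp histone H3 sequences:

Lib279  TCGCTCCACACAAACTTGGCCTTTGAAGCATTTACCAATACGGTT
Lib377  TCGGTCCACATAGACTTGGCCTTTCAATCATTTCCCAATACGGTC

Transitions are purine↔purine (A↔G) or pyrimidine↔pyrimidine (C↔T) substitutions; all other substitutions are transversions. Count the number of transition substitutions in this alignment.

3

The sequences differ at positions 4 (C/G, transversion), 11 (C/T, transition), 13 (A/G, transition), 25 (G/C, transversion), 28 (G/T, transversion), 34 (A/C, transversion), 45 (T/C, transition).
Of the 7 differences, 3 transitions and 4 transversions, so the answer is 3.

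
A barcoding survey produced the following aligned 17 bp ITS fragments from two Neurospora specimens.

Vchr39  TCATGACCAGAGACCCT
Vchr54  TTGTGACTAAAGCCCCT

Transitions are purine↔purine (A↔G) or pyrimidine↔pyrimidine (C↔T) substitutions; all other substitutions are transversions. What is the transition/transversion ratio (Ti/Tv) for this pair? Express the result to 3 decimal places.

4.000

Mismatches occur at site 2 (C→T, transition), site 3 (A→G, transition), site 8 (C→T, transition), site 10 (G→A, transition), site 13 (A→C, transversion).
Of the 5 differences, 4 transitions and 1 transversion, so Ti/Tv = 4/1 = 4.000.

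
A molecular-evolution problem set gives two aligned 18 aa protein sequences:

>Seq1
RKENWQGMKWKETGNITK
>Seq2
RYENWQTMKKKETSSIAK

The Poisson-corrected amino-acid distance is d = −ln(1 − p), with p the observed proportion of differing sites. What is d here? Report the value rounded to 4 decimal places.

Differing sites — 2:K/Y; 7:G/T; 10:W/K; 14:G/S; 15:N/S; 17:T/A.
p = 6/18 = 0.333333.
d = −ln(1 − 0.333333) = −ln(0.666667) = 0.4055.

0.4055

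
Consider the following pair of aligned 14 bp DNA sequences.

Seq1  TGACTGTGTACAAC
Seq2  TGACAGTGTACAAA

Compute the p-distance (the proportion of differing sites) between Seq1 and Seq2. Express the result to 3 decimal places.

The sequences differ at positions 5 (T/A), 14 (C/A).
There are 2 differences over 14 sites, so p = 2/14 = 0.143.

0.143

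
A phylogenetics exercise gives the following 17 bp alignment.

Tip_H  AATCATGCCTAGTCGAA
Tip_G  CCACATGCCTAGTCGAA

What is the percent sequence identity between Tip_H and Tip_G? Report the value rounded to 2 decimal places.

82.35%

Differing sites — 1:A/C; 2:A/C; 3:T/A.
14 of the 17 sites match, so the percent identity is 14/17 × 100 = 82.35%.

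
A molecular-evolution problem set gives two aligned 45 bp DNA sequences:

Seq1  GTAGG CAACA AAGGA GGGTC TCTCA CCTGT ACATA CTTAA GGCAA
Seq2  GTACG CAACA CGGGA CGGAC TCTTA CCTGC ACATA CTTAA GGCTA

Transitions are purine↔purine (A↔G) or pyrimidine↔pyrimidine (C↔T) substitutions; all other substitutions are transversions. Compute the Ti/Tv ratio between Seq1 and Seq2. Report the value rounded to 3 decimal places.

Differing sites — 4:G/C (Tv); 11:A/C (Tv); 12:A/G (Ti); 16:G/C (Tv); 19:T/A (Tv); 24:C/T (Ti); 30:T/C (Ti); 44:A/T (Tv).
Of the 8 differences, 3 transitions and 5 transversions, so Ti/Tv = 3/5 = 0.600.

0.600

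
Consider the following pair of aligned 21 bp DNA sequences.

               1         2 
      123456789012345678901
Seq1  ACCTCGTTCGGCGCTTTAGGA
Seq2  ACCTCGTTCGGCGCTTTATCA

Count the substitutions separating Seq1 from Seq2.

2

Mismatches occur at site 19 (G→T), site 20 (G→C).
That gives 2 mismatches out of 21 aligned sites, so the Hamming distance is 2.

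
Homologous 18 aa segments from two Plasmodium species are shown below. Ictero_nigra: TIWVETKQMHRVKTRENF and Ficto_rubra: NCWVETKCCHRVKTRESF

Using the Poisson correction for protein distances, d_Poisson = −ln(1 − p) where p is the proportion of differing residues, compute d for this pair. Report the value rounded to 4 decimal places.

0.3254

Mismatches occur at site 1 (T↔N), site 2 (I↔C), site 8 (Q↔C), site 9 (M↔C), site 17 (N↔S).
p = 5/18 = 0.277778.
d = −ln(1 − 0.277778) = −ln(0.722222) = 0.3254.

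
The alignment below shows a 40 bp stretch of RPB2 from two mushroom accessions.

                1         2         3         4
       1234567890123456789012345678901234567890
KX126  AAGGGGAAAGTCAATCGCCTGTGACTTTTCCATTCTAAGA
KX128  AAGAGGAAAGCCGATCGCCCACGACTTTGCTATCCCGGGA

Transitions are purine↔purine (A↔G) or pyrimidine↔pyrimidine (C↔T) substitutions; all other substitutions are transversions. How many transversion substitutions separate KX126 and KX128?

1

Differing sites — 4:G/A (Ti); 11:T/C (Ti); 13:A/G (Ti); 20:T/C (Ti); 21:G/A (Ti); 22:T/C (Ti); 29:T/G (Tv); 31:C/T (Ti); 34:T/C (Ti); 36:T/C (Ti); 37:A/G (Ti); 38:A/G (Ti).
Of the 12 differences, 11 transitions and 1 transversion, so the answer is 1.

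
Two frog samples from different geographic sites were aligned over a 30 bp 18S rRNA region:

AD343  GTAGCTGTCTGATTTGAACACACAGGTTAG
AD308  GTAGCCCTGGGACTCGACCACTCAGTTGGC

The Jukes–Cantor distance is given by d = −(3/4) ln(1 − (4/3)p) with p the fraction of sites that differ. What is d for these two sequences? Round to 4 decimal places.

0.5716

The sequences differ at positions 6 (T/C), 7 (G/C), 9 (C/G), 10 (T/G), 13 (T/C), 15 (T/C), 18 (A/C), 22 (A/T), 26 (G/T), 28 (T/G), 29 (A/G), 30 (G/C).
p = 12/30 = 0.400000.
d = −0.75 · ln(1 − (4/3)·0.400000) = −0.75 · ln(0.466667) = −0.75 · (-0.762139) = 0.5716.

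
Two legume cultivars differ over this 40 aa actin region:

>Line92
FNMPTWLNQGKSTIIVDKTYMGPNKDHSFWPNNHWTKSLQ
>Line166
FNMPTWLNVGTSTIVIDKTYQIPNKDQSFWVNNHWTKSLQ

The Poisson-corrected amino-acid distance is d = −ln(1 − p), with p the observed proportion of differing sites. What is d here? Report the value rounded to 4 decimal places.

The sequences differ at positions 9 (Q/V), 11 (K/T), 15 (I/V), 16 (V/I), 21 (M/Q), 22 (G/I), 27 (H/Q), 31 (P/V).
p = 8/40 = 0.200000.
d = −ln(1 − 0.200000) = −ln(0.800000) = 0.2231.

0.2231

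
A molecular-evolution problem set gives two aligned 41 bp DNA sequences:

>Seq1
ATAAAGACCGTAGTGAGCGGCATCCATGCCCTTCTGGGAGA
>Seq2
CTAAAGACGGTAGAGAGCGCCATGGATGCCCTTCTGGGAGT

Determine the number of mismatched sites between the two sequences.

Mismatches occur at site 1 (A→C), site 9 (C→G), site 14 (T→A), site 20 (G→C), site 24 (C→G), site 25 (C→G), site 41 (A→T).
That gives 7 mismatches out of 41 aligned sites, so the Hamming distance is 7.

7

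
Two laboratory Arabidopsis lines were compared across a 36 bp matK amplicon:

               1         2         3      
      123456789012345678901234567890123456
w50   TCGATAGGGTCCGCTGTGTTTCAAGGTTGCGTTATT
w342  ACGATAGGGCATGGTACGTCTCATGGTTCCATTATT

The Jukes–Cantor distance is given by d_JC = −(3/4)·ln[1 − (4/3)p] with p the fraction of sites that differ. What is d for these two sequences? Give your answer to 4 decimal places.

0.3924

The sequences differ at positions 1 (T/A), 10 (T/C), 11 (C/A), 12 (C/T), 14 (C/G), 16 (G/A), 17 (T/C), 20 (T/C), 24 (A/T), 29 (G/C), 31 (G/A).
p = 11/36 = 0.305556.
d = −0.75 · ln(1 − (4/3)·0.305556) = −0.75 · ln(0.592592) = −0.75 · (-0.523249) = 0.3924.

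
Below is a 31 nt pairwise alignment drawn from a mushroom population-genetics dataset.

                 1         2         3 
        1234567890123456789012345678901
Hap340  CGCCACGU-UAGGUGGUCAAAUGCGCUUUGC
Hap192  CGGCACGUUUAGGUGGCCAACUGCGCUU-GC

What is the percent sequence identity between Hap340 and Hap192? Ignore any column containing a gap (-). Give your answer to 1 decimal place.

89.7%

Excluding the 2 gap columns leaves 29 comparable sites.
The sequences differ at positions 3 (C/G), 17 (U/C), 21 (A/C).
26 of the 29 comparable sites match, so the percent identity is 26/29 × 100 = 89.7%.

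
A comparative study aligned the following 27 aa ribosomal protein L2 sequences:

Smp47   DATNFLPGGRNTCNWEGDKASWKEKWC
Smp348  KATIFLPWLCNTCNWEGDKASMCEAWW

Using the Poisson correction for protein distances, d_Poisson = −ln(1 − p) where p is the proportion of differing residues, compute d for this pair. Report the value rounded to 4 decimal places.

The sequences differ at positions 1 (D/K), 4 (N/I), 8 (G/W), 9 (G/L), 10 (R/C), 22 (W/M), 23 (K/C), 25 (K/A), 27 (C/W).
p = 9/27 = 0.333333.
d = −ln(1 − 0.333333) = −ln(0.666667) = 0.4055.

0.4055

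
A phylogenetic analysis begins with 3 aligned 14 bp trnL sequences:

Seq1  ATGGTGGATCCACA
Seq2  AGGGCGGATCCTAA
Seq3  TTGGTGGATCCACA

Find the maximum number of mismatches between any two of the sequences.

Pairwise Hamming distances:
  Seq1 vs Seq2: 4
  Seq1 vs Seq3: 1
  Seq2 vs Seq3: 5
The largest is 5, between Seq2 and Seq3.

5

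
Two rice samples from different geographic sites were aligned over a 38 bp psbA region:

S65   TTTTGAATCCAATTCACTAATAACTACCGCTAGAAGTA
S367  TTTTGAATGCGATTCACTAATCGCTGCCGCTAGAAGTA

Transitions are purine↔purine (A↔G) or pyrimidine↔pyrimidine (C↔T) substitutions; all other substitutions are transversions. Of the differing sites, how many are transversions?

The sequences differ at positions 9 (C/G, transversion), 11 (A/G, transition), 22 (A/C, transversion), 23 (A/G, transition), 26 (A/G, transition).
Of the 5 differences, 3 transitions and 2 transversions, so the answer is 2.

2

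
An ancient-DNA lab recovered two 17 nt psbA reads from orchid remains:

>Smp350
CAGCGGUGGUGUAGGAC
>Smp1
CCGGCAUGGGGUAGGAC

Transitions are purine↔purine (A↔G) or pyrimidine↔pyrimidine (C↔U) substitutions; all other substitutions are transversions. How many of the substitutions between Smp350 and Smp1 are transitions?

1

Differing sites — 2:A/C (Tv); 4:C/G (Tv); 5:G/C (Tv); 6:G/A (Ti); 10:U/G (Tv).
Of the 5 differences, 1 transition and 4 transversions, so the answer is 1.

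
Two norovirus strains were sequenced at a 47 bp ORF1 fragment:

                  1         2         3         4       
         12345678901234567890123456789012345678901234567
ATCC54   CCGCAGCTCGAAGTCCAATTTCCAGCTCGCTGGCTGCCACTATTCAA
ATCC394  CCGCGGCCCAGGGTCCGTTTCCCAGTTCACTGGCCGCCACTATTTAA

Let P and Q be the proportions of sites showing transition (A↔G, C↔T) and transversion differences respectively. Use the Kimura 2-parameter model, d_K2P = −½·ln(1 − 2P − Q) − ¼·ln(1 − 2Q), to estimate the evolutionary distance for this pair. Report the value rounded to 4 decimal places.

0.3469

Differing sites — 5:A/G (Ti); 8:T/C (Ti); 10:G/A (Ti); 11:A/G (Ti); 12:A/G (Ti); 17:A/G (Ti); 18:A/T (Tv); 21:T/C (Ti); 26:C/T (Ti); 29:G/A (Ti); 35:T/C (Ti); 45:C/T (Ti).
Of the 12 differences, 11 transitions and 1 transversion over 47 sites: P = 11/47 = 0.234043, Q = 1/47 = 0.021277.
d = −0.5·ln(0.510637) − 0.25·ln(0.957446) = −0.5·(-0.672096) − 0.25·(-0.043486) = 0.3469.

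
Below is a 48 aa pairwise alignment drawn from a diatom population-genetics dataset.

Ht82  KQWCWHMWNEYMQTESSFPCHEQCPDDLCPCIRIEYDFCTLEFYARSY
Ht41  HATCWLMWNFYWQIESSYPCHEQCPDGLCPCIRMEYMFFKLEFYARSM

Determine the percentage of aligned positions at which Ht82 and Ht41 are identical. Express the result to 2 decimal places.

Mismatches occur at site 1 (K→H), site 2 (Q→A), site 3 (W→T), site 6 (H→L), site 10 (E→F), site 12 (M→W), site 14 (T→I), site 18 (F→Y), site 27 (D→G), site 34 (I→M), site 37 (D→M), site 39 (C→F), site 40 (T→K), site 48 (Y→M).
34 of the 48 sites match, so the percent identity is 34/48 × 100 = 70.83%.

70.83%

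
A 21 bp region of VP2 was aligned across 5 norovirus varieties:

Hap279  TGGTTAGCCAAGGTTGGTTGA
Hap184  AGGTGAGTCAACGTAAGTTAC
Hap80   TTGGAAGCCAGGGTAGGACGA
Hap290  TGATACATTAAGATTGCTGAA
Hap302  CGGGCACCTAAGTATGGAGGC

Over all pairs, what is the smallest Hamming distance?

7

Pairwise Hamming distances:
  Hap279 vs Hap184: 8
  Hap279 vs Hap80: 7
  Hap279 vs Hap290: 10
  Hap279 vs Hap302: 10
  Hap184 vs Hap80: 12
  Hap184 vs Hap290: 13
  Hap184 vs Hap302: 14
  Hap80 vs Hap290: 14
  Hap80 vs Hap302: 11
  Hap290 vs Hap302: 13
The smallest is 7, between Hap279 and Hap80.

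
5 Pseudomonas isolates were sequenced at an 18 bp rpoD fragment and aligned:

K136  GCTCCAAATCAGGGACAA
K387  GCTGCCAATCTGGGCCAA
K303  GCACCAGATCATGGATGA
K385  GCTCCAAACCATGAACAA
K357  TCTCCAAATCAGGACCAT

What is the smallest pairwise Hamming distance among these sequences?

3

Pairwise Hamming distances:
  K136 vs K387: 4
  K136 vs K303: 5
  K136 vs K385: 3
  K136 vs K357: 4
  K387 vs K303: 9
  K387 vs K385: 7
  K387 vs K357: 6
  K303 vs K385: 6
  K303 vs K357: 9
  K385 vs K357: 5
The smallest is 3, between K136 and K385.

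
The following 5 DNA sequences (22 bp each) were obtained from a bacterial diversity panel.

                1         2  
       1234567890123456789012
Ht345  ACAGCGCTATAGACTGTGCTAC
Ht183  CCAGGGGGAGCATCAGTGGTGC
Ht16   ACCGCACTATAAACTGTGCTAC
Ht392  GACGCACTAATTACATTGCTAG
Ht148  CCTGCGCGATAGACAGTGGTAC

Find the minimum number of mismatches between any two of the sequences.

Pairwise Hamming distances:
  Ht345 vs Ht183: 11
  Ht345 vs Ht16: 3
  Ht345 vs Ht392: 10
  Ht345 vs Ht148: 5
  Ht183 vs Ht16: 12
  Ht183 vs Ht392: 15
  Ht183 vs Ht148: 8
  Ht16 vs Ht392: 8
  Ht16 vs Ht148: 7
  Ht392 vs Ht148: 11
The smallest is 3, between Ht345 and Ht16.

3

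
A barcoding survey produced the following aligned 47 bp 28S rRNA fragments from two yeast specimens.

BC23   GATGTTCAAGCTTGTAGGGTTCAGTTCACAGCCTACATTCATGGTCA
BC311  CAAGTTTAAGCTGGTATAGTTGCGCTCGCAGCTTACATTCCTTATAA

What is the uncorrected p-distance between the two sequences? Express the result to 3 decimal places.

0.319

Mismatches occur at site 1 (G↔C), site 3 (T↔A), site 7 (C↔T), site 13 (T↔G), site 17 (G↔T), site 18 (G↔A), site 22 (C↔G), site 23 (A↔C), site 25 (T↔C), site 28 (A↔G), site 33 (C↔T), site 41 (A↔C), site 43 (G↔T), site 44 (G↔A), site 46 (C↔A).
There are 15 differences over 47 sites, so p = 15/47 = 0.319.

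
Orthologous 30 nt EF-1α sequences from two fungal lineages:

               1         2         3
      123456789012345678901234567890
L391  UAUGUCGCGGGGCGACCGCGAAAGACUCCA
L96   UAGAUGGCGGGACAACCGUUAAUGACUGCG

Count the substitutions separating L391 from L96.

10

The sequences differ at positions 3 (U/G), 4 (G/A), 6 (C/G), 12 (G/A), 14 (G/A), 19 (C/U), 20 (G/U), 23 (A/U), 28 (C/G), 30 (A/G).
That gives 10 mismatches out of 30 aligned sites, so the Hamming distance is 10.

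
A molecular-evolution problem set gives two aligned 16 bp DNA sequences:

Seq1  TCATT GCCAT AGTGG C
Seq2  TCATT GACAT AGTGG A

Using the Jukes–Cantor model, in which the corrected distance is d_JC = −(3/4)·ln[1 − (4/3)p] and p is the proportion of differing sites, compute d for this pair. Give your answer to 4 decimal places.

0.1367

The sequences differ at positions 7 (C/A), 16 (C/A).
p = 2/16 = 0.125000.
d = −0.75 · ln(1 − (4/3)·0.125000) = −0.75 · ln(0.833333) = −0.75 · (-0.182322) = 0.1367.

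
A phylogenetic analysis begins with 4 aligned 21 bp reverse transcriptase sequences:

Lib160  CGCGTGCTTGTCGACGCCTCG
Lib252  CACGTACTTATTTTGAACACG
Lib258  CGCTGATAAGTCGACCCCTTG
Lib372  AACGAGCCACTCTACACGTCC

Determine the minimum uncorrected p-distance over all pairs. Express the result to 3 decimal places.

Pairwise Hamming distances:
  Lib160 vs Lib252: 10
  Lib160 vs Lib258: 8
  Lib160 vs Lib372: 10
  Lib252 vs Lib258: 15
  Lib252 vs Lib372: 13
  Lib258 vs Lib372: 13
The smallest is 8 mismatches, between Lib160 and Lib258; p = 8/21 = 0.381.

0.381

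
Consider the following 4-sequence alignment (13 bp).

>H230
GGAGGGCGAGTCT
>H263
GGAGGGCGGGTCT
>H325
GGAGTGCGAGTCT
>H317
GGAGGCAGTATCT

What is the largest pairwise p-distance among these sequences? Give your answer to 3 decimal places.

0.385

Pairwise Hamming distances:
  H230 vs H263: 1
  H230 vs H325: 1
  H230 vs H317: 4
  H263 vs H325: 2
  H263 vs H317: 4
  H325 vs H317: 5
The largest is 5 mismatches, between H325 and H317; p = 5/13 = 0.385.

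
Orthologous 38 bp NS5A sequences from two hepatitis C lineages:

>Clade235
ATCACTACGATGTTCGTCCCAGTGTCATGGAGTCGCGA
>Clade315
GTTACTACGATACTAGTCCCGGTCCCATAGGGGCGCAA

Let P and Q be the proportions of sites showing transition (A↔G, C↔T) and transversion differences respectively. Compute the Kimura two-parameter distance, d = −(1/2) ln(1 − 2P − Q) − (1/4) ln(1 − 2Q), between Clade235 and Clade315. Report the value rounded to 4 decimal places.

0.4451

Differing sites — 1:A/G (Ti); 3:C/T (Ti); 12:G/A (Ti); 13:T/C (Ti); 15:C/A (Tv); 21:A/G (Ti); 24:G/C (Tv); 25:T/C (Ti); 29:G/A (Ti); 31:A/G (Ti); 33:T/G (Tv); 37:G/A (Ti).
Of the 12 differences, 9 transitions and 3 transversions over 38 sites: P = 9/38 = 0.236842, Q = 3/38 = 0.078947.
d = −0.5·ln(0.447369) − 0.25·ln(0.842106) = −0.5·(-0.804372) − 0.25·(-0.171849) = 0.4451.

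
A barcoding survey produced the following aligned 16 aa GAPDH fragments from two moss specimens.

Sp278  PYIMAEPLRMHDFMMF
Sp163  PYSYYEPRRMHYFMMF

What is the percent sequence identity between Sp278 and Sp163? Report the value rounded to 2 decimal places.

Mismatches occur at site 3 (I→S), site 4 (M→Y), site 5 (A→Y), site 8 (L→R), site 12 (D→Y).
11 of the 16 sites match, so the percent identity is 11/16 × 100 = 68.75%.

68.75%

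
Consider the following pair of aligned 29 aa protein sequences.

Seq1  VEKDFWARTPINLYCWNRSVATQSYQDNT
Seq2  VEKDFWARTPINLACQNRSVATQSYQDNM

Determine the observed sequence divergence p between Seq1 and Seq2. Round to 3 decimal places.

0.103

The sequences differ at positions 14 (Y/A), 16 (W/Q), 29 (T/M).
There are 3 differences over 29 sites, so p = 3/29 = 0.103.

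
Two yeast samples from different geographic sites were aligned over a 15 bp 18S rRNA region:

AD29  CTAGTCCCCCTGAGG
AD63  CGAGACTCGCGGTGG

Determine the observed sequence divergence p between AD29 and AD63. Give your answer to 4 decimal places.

0.4000

The sequences differ at positions 2 (T/G), 5 (T/A), 7 (C/T), 9 (C/G), 11 (T/G), 13 (A/T).
There are 6 differences over 15 sites, so p = 6/15 = 0.4000.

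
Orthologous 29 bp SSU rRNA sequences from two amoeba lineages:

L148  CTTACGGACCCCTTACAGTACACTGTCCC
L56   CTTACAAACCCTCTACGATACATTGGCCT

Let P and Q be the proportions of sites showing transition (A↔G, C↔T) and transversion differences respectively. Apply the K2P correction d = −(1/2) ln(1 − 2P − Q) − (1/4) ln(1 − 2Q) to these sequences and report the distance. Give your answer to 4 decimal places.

0.4591

Mismatches occur at site 6 (G↔A, transition), site 7 (G↔A, transition), site 12 (C↔T, transition), site 13 (T↔C, transition), site 17 (A↔G, transition), site 18 (G↔A, transition), site 23 (C↔T, transition), site 26 (T↔G, transversion), site 29 (C↔T, transition).
Of the 9 differences, 8 transitions and 1 transversion over 29 sites: P = 8/29 = 0.275862, Q = 1/29 = 0.034483.
d = −0.5·ln(0.413793) − 0.25·ln(0.931034) = −0.5·(-0.882389) − 0.25·(-0.071459) = 0.4591.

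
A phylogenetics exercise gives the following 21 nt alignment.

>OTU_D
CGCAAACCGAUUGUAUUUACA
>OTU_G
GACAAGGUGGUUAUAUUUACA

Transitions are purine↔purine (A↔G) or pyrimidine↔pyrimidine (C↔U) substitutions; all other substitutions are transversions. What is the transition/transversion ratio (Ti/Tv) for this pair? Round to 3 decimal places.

The sequences differ at positions 1 (C/G, transversion), 2 (G/A, transition), 6 (A/G, transition), 7 (C/G, transversion), 8 (C/U, transition), 10 (A/G, transition), 13 (G/A, transition).
Of the 7 differences, 5 transitions and 2 transversions, so Ti/Tv = 5/2 = 2.500.

2.500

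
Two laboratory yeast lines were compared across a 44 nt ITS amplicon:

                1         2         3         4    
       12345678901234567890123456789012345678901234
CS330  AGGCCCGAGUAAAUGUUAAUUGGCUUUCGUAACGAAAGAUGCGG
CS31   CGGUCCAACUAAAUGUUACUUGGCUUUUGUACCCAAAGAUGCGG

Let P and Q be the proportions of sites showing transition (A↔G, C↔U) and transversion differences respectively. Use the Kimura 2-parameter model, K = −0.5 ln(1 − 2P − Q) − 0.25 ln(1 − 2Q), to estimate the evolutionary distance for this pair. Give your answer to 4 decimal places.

0.2083

The sequences differ at positions 1 (A/C, transversion), 4 (C/U, transition), 7 (G/A, transition), 9 (G/C, transversion), 19 (A/C, transversion), 28 (C/U, transition), 32 (A/C, transversion), 34 (G/C, transversion).
Of the 8 differences, 3 transitions and 5 transversions over 44 sites: P = 3/44 = 0.068182, Q = 5/44 = 0.113636.
d = −0.5·ln(0.750000) − 0.25·ln(0.772728) = −0.5·(-0.287682) − 0.25·(-0.257828) = 0.2083.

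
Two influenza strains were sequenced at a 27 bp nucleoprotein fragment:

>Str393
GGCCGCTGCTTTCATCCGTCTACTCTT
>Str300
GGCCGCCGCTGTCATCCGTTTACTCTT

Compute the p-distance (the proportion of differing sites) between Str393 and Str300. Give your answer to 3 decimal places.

The sequences differ at positions 7 (T/C), 11 (T/G), 20 (C/T).
There are 3 differences over 27 sites, so p = 3/27 = 0.111.

0.111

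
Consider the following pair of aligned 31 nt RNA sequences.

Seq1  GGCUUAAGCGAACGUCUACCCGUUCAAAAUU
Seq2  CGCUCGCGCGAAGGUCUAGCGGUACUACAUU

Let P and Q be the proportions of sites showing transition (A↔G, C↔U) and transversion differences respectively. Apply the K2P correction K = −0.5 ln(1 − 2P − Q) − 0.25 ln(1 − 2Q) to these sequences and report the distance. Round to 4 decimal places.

0.4263

The sequences differ at positions 1 (G/C, transversion), 5 (U/C, transition), 6 (A/G, transition), 7 (A/C, transversion), 13 (C/G, transversion), 19 (C/G, transversion), 21 (C/G, transversion), 24 (U/A, transversion), 26 (A/U, transversion), 28 (A/C, transversion).
Of the 10 differences, 2 transitions and 8 transversions over 31 sites: P = 2/31 = 0.064516, Q = 8/31 = 0.258065.
d = −0.5·ln(0.612903) − 0.25·ln(0.483870) = −0.5·(-0.489549) − 0.25·(-0.725939) = 0.4263.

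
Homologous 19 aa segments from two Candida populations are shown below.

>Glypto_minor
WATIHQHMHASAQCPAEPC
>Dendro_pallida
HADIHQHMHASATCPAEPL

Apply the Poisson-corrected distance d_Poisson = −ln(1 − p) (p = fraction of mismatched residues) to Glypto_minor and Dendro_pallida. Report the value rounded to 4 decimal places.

0.2364

Differing sites — 1:W/H; 3:T/D; 13:Q/T; 19:C/L.
p = 4/19 = 0.210526.
d = −ln(1 − 0.210526) = −ln(0.789474) = 0.2364.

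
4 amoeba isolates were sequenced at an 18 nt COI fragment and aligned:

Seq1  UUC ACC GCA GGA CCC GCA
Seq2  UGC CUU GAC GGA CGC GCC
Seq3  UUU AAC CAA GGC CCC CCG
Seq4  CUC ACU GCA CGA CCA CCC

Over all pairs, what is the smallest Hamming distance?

Pairwise Hamming distances:
  Seq1 vs Seq2: 8
  Seq1 vs Seq3: 7
  Seq1 vs Seq4: 6
  Seq2 vs Seq3: 11
  Seq2 vs Seq4: 10
  Seq3 vs Seq4: 10
The smallest is 6, between Seq1 and Seq4.

6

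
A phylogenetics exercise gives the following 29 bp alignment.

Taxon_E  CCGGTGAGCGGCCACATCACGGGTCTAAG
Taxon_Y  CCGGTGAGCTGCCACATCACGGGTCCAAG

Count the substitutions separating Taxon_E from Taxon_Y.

2

Differing sites — 10:G/T; 26:T/C.
That gives 2 mismatches out of 29 aligned sites, so the Hamming distance is 2.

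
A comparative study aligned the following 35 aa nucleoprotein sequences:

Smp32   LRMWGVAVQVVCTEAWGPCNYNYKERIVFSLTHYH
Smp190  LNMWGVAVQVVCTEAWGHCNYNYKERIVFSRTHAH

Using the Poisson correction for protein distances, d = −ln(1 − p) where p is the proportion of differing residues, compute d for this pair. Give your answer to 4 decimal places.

The sequences differ at positions 2 (R/N), 18 (P/H), 31 (L/R), 34 (Y/A).
p = 4/35 = 0.114286.
d = −ln(1 − 0.114286) = −ln(0.885714) = 0.1214.

0.1214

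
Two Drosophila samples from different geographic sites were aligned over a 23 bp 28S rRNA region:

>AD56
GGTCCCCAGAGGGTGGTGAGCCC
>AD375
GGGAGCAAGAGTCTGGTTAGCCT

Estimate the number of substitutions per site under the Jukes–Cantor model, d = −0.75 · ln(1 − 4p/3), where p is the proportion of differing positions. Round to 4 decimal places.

0.4674

Mismatches occur at site 3 (T→G), site 4 (C→A), site 5 (C→G), site 7 (C→A), site 12 (G→T), site 13 (G→C), site 18 (G→T), site 23 (C→T).
p = 8/23 = 0.347826.
d = −0.75 · ln(1 − (4/3)·0.347826) = −0.75 · ln(0.536232) = −0.75 · (-0.623188) = 0.4674.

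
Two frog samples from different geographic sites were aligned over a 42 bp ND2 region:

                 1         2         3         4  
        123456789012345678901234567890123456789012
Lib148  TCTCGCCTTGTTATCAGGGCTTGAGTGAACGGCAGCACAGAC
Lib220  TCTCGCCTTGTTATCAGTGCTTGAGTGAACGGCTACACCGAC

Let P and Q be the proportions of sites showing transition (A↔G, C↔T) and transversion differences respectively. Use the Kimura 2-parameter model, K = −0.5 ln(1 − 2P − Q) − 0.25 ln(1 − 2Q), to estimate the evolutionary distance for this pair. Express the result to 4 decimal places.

Differing sites — 18:G/T (Tv); 34:A/T (Tv); 35:G/A (Ti); 39:A/C (Tv).
Of the 4 differences, 1 transition and 3 transversions over 42 sites: P = 1/42 = 0.023810, Q = 3/42 = 0.071429.
d = −0.5·ln(0.880951) − 0.25·ln(0.857142) = −0.5·(-0.126753) − 0.25·(-0.154152) = 0.1019.

0.1019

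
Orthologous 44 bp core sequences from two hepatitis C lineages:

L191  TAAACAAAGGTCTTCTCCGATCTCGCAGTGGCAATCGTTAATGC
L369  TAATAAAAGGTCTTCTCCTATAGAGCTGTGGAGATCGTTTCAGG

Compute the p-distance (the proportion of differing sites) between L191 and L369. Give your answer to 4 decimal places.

0.2955

Mismatches occur at site 4 (A/T), site 5 (C/A), site 19 (G/T), site 22 (C/A), site 23 (T/G), site 24 (C/A), site 27 (A/T), site 32 (C/A), site 33 (A/G), site 40 (A/T), site 41 (A/C), site 42 (T/A), site 44 (C/G).
There are 13 differences over 44 sites, so p = 13/44 = 0.2955.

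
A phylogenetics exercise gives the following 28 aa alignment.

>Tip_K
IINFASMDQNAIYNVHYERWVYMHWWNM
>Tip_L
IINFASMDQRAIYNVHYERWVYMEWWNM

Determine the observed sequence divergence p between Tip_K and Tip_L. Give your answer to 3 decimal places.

Mismatches occur at site 10 (N→R), site 24 (H→E).
There are 2 differences over 28 sites, so p = 2/28 = 0.071.

0.071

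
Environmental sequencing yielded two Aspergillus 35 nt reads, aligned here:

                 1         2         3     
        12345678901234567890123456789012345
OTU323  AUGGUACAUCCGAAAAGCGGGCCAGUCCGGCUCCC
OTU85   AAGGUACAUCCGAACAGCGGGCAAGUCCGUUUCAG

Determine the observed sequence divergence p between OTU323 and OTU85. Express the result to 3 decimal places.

Differing sites — 2:U/A; 15:A/C; 23:C/A; 30:G/U; 31:C/U; 34:C/A; 35:C/G.
There are 7 differences over 35 sites, so p = 7/35 = 0.200.

0.200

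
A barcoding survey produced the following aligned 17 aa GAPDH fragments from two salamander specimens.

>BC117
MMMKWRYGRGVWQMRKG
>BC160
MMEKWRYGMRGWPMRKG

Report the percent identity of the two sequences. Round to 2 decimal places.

Mismatches occur at site 3 (M→E), site 9 (R→M), site 10 (G→R), site 11 (V→G), site 13 (Q→P).
12 of the 17 sites match, so the percent identity is 12/17 × 100 = 70.59%.

70.59%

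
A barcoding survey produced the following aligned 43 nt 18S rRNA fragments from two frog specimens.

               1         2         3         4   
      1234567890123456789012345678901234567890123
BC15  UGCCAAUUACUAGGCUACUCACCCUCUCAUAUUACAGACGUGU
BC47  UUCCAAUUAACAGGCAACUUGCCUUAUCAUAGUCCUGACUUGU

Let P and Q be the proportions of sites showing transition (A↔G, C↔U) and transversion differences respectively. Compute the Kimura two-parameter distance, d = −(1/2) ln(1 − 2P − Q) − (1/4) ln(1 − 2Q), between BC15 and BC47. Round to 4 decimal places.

0.3490

The sequences differ at positions 2 (G/U, transversion), 10 (C/A, transversion), 11 (U/C, transition), 16 (U/A, transversion), 20 (C/U, transition), 21 (A/G, transition), 24 (C/U, transition), 26 (C/A, transversion), 32 (U/G, transversion), 34 (A/C, transversion), 36 (A/U, transversion), 40 (G/U, transversion).
Of the 12 differences, 4 transitions and 8 transversions over 43 sites: P = 4/43 = 0.093023, Q = 8/43 = 0.186047.
d = −0.5·ln(0.627907) − 0.25·ln(0.627906) = −0.5·(-0.465363) − 0.25·(-0.465365) = 0.3490.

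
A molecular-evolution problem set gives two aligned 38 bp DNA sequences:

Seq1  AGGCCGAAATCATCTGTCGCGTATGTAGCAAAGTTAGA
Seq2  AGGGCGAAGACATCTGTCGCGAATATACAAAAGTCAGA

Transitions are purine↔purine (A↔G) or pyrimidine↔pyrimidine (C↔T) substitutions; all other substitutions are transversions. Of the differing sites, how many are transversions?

5

Mismatches occur at site 4 (C→G, transversion), site 9 (A→G, transition), site 10 (T→A, transversion), site 22 (T→A, transversion), site 25 (G→A, transition), site 28 (G→C, transversion), site 29 (C→A, transversion), site 35 (T→C, transition).
Of the 8 differences, 3 transitions and 5 transversions, so the answer is 5.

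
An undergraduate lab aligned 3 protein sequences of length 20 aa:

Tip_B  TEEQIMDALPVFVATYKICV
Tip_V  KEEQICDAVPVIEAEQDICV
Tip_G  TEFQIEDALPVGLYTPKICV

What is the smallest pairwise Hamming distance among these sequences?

Pairwise Hamming distances:
  Tip_B vs Tip_V: 8
  Tip_B vs Tip_G: 6
  Tip_V vs Tip_G: 10
The smallest is 6, between Tip_B and Tip_G.

6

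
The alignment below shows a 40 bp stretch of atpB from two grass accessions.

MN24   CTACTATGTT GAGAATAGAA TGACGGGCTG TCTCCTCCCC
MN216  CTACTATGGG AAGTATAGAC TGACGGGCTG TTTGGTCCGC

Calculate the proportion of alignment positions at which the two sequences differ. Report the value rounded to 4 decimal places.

0.2250

The sequences differ at positions 9 (T/G), 10 (T/G), 11 (G/A), 14 (A/T), 20 (A/C), 32 (C/T), 34 (C/G), 35 (C/G), 39 (C/G).
There are 9 differences over 40 sites, so p = 9/40 = 0.2250.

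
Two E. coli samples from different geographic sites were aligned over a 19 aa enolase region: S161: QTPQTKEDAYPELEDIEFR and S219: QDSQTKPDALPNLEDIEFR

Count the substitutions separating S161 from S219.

5

The sequences differ at positions 2 (T/D), 3 (P/S), 7 (E/P), 10 (Y/L), 12 (E/N).
That gives 5 mismatches out of 19 aligned sites, so the Hamming distance is 5.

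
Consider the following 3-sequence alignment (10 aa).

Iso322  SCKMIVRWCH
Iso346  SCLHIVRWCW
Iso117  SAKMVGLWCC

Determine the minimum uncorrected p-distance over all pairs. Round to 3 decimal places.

0.300

Pairwise Hamming distances:
  Iso322 vs Iso346: 3
  Iso322 vs Iso117: 5
  Iso346 vs Iso117: 7
The smallest is 3 mismatches, between Iso322 and Iso346; p = 3/10 = 0.300.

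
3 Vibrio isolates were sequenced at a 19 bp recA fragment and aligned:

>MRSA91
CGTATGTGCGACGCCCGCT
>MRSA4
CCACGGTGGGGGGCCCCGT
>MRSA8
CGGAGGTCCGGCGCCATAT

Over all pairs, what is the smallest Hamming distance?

Pairwise Hamming distances:
  MRSA91 vs MRSA4: 9
  MRSA91 vs MRSA8: 7
  MRSA4 vs MRSA8: 9
The smallest is 7, between MRSA91 and MRSA8.

7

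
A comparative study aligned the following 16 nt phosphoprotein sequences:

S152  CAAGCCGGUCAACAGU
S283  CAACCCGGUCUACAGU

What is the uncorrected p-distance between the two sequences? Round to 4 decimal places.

Differing sites — 4:G/C; 11:A/U.
There are 2 differences over 16 sites, so p = 2/16 = 0.1250.

0.1250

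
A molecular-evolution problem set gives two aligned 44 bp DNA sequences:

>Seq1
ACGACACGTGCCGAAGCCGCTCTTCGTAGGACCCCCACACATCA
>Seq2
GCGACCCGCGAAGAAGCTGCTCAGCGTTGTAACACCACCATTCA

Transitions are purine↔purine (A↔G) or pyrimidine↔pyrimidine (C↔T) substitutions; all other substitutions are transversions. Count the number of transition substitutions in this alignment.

The sequences differ at positions 1 (A/G, transition), 6 (A/C, transversion), 9 (T/C, transition), 11 (C/A, transversion), 12 (C/A, transversion), 18 (C/T, transition), 23 (T/A, transversion), 24 (T/G, transversion), 28 (A/T, transversion), 30 (G/T, transversion), 32 (C/A, transversion), 34 (C/A, transversion), 39 (A/C, transversion), 40 (C/A, transversion), 41 (A/T, transversion).
Of the 15 differences, 3 transitions and 12 transversions, so the answer is 3.

3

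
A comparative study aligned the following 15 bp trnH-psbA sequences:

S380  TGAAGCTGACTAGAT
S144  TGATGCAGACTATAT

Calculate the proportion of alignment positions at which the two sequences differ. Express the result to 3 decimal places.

0.200

Mismatches occur at site 4 (A↔T), site 7 (T↔A), site 13 (G↔T).
There are 3 differences over 15 sites, so p = 3/15 = 0.200.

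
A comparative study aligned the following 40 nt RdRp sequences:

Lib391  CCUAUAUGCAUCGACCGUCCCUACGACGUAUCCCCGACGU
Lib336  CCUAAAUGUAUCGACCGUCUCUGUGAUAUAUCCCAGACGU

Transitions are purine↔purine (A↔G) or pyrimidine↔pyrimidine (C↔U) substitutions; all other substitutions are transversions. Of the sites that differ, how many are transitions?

Mismatches occur at site 5 (U/A, transversion), site 9 (C/U, transition), site 20 (C/U, transition), site 23 (A/G, transition), site 24 (C/U, transition), site 27 (C/U, transition), site 28 (G/A, transition), site 35 (C/A, transversion).
Of the 8 differences, 6 transitions and 2 transversions, so the answer is 6.

6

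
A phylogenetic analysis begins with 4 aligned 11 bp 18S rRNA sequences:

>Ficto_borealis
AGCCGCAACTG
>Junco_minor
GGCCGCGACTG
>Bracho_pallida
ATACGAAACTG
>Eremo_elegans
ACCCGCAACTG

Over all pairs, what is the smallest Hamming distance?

Pairwise Hamming distances:
  Ficto_borealis vs Junco_minor: 2
  Ficto_borealis vs Bracho_pallida: 3
  Ficto_borealis vs Eremo_elegans: 1
  Junco_minor vs Bracho_pallida: 5
  Junco_minor vs Eremo_elegans: 3
  Bracho_pallida vs Eremo_elegans: 3
The smallest is 1, between Ficto_borealis and Eremo_elegans.

1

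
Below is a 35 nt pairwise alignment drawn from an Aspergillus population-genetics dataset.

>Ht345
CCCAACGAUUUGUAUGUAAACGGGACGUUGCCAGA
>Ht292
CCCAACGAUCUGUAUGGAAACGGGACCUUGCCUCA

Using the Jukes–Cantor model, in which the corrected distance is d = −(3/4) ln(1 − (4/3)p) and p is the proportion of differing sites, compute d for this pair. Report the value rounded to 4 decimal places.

0.1585

The sequences differ at positions 10 (U/C), 17 (U/G), 27 (G/C), 33 (A/U), 34 (G/C).
p = 5/35 = 0.142857.
d = −0.75 · ln(1 − (4/3)·0.142857) = −0.75 · ln(0.809524) = −0.75 · (-0.211309) = 0.1585.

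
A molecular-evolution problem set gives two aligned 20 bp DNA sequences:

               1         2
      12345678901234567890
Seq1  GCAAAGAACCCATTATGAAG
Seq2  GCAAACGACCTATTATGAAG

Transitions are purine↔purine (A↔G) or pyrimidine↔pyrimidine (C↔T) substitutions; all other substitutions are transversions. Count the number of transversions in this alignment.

1

The sequences differ at positions 6 (G/C, transversion), 7 (A/G, transition), 11 (C/T, transition).
Of the 3 differences, 2 transitions and 1 transversion, so the answer is 1.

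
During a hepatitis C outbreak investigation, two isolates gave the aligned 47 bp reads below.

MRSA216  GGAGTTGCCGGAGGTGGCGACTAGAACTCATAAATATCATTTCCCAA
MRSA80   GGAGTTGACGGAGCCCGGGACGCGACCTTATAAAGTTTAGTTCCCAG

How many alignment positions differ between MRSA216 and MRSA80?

The sequences differ at positions 8 (C/A), 14 (G/C), 15 (T/C), 16 (G/C), 18 (C/G), 22 (T/G), 23 (A/C), 26 (A/C), 29 (C/T), 35 (T/G), 36 (A/T), 38 (C/T), 40 (T/G), 47 (A/G).
That gives 14 mismatches out of 47 aligned sites, so the Hamming distance is 14.

14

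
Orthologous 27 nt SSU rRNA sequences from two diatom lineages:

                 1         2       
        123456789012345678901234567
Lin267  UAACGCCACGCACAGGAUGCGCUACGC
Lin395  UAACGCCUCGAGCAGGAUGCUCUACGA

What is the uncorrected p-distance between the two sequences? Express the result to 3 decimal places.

Mismatches occur at site 8 (A/U), site 11 (C/A), site 12 (A/G), site 21 (G/U), site 27 (C/A).
There are 5 differences over 27 sites, so p = 5/27 = 0.185.

0.185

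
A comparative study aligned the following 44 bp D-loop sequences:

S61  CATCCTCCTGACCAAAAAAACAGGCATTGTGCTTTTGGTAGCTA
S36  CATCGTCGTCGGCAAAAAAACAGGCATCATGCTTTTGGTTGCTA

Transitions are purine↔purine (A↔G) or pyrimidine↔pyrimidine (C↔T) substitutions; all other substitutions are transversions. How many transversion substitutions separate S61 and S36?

5

Differing sites — 5:C/G (Tv); 8:C/G (Tv); 10:G/C (Tv); 11:A/G (Ti); 12:C/G (Tv); 28:T/C (Ti); 29:G/A (Ti); 40:A/T (Tv).
Of the 8 differences, 3 transitions and 5 transversions, so the answer is 5.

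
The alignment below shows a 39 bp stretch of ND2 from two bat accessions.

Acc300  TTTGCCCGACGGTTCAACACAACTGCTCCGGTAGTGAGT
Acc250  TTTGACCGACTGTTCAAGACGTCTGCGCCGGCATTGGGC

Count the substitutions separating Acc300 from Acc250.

10

The sequences differ at positions 5 (C/A), 11 (G/T), 18 (C/G), 21 (A/G), 22 (A/T), 27 (T/G), 32 (T/C), 34 (G/T), 37 (A/G), 39 (T/C).
That gives 10 mismatches out of 39 aligned sites, so the Hamming distance is 10.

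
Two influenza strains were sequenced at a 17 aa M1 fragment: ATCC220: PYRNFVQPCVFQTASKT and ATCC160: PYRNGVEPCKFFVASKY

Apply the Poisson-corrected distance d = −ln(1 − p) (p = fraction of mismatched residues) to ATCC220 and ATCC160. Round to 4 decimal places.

0.4353

The sequences differ at positions 5 (F/G), 7 (Q/E), 10 (V/K), 12 (Q/F), 13 (T/V), 17 (T/Y).
p = 6/17 = 0.352941.
d = −ln(1 − 0.352941) = −ln(0.647059) = 0.4353.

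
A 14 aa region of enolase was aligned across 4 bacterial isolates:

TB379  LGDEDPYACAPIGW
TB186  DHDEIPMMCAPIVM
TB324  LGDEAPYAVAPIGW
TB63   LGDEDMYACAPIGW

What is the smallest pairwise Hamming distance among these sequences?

Pairwise Hamming distances:
  TB379 vs TB186: 7
  TB379 vs TB324: 2
  TB379 vs TB63: 1
  TB186 vs TB324: 8
  TB186 vs TB63: 8
  TB324 vs TB63: 3
The smallest is 1, between TB379 and TB63.

1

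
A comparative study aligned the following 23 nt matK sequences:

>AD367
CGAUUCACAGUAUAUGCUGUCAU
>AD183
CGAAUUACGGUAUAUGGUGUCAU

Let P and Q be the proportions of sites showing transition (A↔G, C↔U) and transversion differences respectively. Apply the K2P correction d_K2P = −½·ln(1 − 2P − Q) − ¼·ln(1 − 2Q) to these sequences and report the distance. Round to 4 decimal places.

0.1989

The sequences differ at positions 4 (U/A, transversion), 6 (C/U, transition), 9 (A/G, transition), 17 (C/G, transversion).
Of the 4 differences, 2 transitions and 2 transversions over 23 sites: P = 2/23 = 0.086957, Q = 2/23 = 0.086957.
d = −0.5·ln(0.739129) − 0.25·ln(0.826086) = −0.5·(-0.302283) − 0.25·(-0.191056) = 0.1989.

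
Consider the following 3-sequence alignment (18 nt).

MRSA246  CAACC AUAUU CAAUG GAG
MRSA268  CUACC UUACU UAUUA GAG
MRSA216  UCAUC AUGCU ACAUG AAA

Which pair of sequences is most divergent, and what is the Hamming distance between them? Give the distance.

11

Pairwise Hamming distances:
  MRSA246 vs MRSA268: 6
  MRSA246 vs MRSA216: 9
  MRSA268 vs MRSA216: 11
The largest is 11, between MRSA268 and MRSA216.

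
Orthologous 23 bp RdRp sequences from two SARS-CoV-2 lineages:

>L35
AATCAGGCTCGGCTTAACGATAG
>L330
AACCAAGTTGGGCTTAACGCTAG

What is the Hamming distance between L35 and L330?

5

Differing sites — 3:T/C; 6:G/A; 8:C/T; 10:C/G; 20:A/C.
That gives 5 mismatches out of 23 aligned sites, so the Hamming distance is 5.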